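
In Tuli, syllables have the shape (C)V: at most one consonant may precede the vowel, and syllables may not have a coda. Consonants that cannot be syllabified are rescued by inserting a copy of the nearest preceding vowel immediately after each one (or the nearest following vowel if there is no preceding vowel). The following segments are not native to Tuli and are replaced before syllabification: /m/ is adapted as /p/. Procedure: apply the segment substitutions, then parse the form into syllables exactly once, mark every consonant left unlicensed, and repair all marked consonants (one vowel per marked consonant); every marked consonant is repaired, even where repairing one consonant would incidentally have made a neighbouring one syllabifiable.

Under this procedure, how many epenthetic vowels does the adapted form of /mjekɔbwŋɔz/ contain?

4

After substitution the input is /pjekɔbwŋɔz/.
The unsyllabifiable consonants are /p/, /b/, /w/, /z/; each receives one epenthetic vowel.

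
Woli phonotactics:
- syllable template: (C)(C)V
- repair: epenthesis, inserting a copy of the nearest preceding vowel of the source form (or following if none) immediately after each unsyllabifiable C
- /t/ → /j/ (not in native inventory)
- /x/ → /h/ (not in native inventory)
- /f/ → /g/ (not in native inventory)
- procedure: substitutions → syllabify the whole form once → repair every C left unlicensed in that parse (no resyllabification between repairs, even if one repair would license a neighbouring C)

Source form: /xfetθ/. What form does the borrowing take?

hgejeθe

Substitution: /x/ → /h/, /f/ → /g/, /t/ → /j/, giving /hgejθ/.
Syllabifying with onset maximization leaves /j/, /θ/ stranded (no codas are permitted; onsets may contain at most 2 consonants).
Inserting the epenthetic vowel yields /j/ → /je/, /θ/ → /θe/.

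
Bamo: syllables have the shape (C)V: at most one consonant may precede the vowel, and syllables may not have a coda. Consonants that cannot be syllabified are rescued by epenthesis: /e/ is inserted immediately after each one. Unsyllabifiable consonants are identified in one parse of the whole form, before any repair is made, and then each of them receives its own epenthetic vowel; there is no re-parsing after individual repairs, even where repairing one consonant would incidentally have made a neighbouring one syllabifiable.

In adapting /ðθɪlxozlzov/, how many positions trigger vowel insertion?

5

The unsyllabifiable consonants are /ð/, /l/, /z/, /l/, /v/; each receives one epenthetic vowel.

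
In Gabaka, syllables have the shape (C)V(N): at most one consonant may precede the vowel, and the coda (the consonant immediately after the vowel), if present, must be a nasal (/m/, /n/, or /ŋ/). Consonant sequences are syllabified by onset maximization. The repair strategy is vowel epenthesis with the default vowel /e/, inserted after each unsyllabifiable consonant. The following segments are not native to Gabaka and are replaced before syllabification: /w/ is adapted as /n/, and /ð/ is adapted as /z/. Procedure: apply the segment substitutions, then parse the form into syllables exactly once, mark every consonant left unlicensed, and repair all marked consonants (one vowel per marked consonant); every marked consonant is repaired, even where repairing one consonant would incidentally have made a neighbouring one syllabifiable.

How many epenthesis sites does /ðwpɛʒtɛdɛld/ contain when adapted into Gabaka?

5

After substitution the input is /znpɛʒtɛdɛld/.
The unsyllabifiable consonants are /z/, /n/, /ʒ/, /l/, /d/; each receives one epenthetic vowel.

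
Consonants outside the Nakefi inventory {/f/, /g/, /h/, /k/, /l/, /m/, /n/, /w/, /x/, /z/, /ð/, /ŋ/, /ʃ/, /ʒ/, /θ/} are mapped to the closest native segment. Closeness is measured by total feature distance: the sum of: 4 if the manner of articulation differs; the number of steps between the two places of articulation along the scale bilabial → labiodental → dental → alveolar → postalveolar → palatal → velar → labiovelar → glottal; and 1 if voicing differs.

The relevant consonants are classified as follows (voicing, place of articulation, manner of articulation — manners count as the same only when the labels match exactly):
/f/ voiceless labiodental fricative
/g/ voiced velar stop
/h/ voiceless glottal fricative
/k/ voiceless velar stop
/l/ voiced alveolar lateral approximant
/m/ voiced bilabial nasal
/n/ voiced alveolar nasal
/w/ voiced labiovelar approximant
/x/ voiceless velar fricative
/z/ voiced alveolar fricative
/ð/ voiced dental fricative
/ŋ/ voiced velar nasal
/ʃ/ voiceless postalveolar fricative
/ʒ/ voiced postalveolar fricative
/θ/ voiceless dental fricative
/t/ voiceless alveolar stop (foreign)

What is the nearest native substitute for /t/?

k

/k/ is closest: same manner (stop), place distance 3 (alveolar→velar), same voicing; total 3. Next closest is /g/ at distance 4.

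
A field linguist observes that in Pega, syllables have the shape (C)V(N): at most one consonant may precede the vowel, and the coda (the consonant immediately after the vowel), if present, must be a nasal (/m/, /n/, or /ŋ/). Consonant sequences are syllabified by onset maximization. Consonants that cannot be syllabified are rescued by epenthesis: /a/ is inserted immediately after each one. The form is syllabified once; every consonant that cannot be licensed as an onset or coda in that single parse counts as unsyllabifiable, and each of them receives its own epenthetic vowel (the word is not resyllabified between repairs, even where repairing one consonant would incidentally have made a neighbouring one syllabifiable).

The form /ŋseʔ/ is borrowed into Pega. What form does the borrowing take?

The consonants /ŋ/, /ʔ/ cannot be parsed into a legal (C)V(N) syllable (only a nasal (/m/, /n/, or /ŋ/) is licensed in coda position; onsets are limited to one consonant).
Epenthesis after each stranded consonant: /ŋ/ → /ŋa/, /ʔ/ → /ʔa/.

ŋaseʔa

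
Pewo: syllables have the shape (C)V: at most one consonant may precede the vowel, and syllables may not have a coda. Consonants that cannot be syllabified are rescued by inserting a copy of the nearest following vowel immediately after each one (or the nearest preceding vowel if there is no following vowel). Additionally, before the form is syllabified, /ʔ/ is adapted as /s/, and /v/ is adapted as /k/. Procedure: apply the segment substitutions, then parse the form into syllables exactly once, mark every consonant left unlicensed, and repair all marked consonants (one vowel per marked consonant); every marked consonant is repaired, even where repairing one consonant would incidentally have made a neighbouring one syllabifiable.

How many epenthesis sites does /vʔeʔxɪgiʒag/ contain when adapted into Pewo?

3

After substitution the input is /ksesxɪgiʒag/.
The unsyllabifiable consonants are /k/, /s/, /g/; each receives one epenthetic vowel.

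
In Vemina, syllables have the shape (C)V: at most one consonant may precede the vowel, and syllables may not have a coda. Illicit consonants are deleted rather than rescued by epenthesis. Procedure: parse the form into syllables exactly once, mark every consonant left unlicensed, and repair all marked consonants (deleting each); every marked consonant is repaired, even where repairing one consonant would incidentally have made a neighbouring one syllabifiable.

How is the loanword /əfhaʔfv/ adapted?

əha

The consonants /f/, /ʔ/, /f/, /v/ cannot be parsed into a legal (C)V syllable (no codas are permitted; onsets are limited to one consonant).
Deletion applies to /f/, /ʔ/, /f/, /v/.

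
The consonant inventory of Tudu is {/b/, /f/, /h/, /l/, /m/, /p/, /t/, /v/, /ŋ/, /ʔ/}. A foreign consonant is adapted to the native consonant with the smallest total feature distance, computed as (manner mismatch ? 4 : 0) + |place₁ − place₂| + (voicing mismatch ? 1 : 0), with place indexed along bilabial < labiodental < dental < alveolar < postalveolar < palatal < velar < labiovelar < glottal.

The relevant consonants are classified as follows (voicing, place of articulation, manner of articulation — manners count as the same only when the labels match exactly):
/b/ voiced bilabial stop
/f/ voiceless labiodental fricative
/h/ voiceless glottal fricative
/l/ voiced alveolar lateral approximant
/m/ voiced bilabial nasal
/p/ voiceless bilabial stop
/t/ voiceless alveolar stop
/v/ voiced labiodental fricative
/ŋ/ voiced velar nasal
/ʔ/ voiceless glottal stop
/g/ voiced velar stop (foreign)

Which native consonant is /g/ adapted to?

/ʔ/ is closest: same manner (stop), place distance 2 (velar→glottal), voicing differs (+1); total 3. Next closest is /t/ at distance 4.

ʔ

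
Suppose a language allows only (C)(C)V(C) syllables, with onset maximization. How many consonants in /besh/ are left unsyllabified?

1

Syllabifying with onset maximization leaves /h/ stranded (at most one coda consonant is licensed; onsets may contain at most 2 consonants).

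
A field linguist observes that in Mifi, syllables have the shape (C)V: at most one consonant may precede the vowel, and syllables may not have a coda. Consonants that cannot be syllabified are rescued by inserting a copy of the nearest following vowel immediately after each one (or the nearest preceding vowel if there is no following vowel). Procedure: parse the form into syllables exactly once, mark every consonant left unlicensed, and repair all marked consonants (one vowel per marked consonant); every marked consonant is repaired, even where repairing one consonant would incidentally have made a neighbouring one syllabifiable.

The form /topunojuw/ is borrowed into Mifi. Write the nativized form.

topunojuwu

The consonants /w/ cannot be parsed into a legal (C)V syllable (no codas are permitted; onsets are limited to one consonant).
Epenthesis after each stranded consonant: /w/ → /wu/.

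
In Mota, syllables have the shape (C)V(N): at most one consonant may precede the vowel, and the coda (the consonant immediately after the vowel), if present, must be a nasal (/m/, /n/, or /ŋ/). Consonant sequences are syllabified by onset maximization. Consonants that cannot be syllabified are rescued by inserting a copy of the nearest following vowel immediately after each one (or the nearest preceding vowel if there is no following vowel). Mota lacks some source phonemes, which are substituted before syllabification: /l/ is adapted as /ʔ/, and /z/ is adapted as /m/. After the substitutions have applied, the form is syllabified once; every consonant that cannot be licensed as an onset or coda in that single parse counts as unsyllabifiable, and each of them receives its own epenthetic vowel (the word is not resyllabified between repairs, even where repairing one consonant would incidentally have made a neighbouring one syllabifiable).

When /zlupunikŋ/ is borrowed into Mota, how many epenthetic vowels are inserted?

After substitution the input is /mʔupunikŋ/.
The unsyllabifiable consonants are /m/, /k/, /ŋ/; each receives one epenthetic vowel.

3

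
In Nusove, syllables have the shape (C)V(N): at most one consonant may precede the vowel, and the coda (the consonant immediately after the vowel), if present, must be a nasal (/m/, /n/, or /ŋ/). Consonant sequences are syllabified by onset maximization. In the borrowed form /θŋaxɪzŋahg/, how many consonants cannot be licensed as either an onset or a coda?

Under (C)V(N), the unsyllabifiable consonants are /θ/, /z/, /h/, /g/ (only a nasal (/m/, /n/, or /ŋ/) is licensed in coda position; onsets are limited to one consonant).

4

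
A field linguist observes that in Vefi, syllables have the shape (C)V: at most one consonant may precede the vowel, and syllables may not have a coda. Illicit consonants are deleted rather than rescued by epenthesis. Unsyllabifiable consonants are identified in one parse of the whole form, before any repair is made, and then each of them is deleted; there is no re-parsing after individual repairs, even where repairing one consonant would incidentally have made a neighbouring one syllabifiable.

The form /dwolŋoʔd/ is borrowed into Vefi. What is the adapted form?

Syllabifying with onset maximization leaves /d/, /l/, /ʔ/, /d/ stranded (no codas are permitted; onsets are limited to one consonant).
Deleting the stranded consonants removes /d/, /l/, /ʔ/, /d/.

woŋo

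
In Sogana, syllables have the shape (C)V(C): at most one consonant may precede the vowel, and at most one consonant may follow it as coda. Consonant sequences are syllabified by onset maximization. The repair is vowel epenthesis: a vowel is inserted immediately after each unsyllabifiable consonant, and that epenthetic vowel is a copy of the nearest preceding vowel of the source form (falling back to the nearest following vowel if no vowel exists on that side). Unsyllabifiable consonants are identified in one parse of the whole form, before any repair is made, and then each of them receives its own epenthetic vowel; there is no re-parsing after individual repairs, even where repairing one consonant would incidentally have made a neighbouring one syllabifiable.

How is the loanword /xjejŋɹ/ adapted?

Syllabifying with onset maximization leaves /x/, /ŋ/, /ɹ/ stranded (at most one coda consonant is licensed; onsets are limited to one consonant).
Epenthesis after each stranded consonant: /x/ → /xe/, /ŋ/ → /ŋe/, /ɹ/ → /ɹe/.

xejejŋeɹe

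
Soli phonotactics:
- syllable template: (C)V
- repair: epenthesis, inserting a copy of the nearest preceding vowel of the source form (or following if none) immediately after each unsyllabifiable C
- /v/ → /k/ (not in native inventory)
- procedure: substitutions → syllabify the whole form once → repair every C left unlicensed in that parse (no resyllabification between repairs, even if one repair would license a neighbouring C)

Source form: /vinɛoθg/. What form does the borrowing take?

kinɛoθogo

Substitution: /v/ → /k/, giving /kinɛoθg/.
The consonants /θ/, /g/ cannot be parsed into a legal (C)V syllable (no codas are permitted; onsets are limited to one consonant).
Inserting the epenthetic vowel yields /θ/ → /θo/, /g/ → /go/.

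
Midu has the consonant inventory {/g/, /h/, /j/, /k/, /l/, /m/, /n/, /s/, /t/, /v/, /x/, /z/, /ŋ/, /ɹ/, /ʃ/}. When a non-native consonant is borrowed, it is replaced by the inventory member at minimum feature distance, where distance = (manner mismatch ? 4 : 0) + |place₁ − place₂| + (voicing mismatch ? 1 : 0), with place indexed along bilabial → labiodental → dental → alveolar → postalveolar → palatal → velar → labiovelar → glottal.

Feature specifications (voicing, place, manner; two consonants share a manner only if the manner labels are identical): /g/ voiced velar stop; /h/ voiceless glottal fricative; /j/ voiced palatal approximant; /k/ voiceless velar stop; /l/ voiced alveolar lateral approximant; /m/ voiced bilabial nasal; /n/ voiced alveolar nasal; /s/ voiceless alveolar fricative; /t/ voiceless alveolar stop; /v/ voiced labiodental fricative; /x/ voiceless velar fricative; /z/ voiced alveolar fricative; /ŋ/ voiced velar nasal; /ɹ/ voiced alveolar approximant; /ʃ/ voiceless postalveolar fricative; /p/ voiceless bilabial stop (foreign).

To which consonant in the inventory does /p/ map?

t

/t/ is closest: same manner (stop), place distance 3 (bilabial→alveolar), same voicing; total 3. Next closest is /m/ at distance 5.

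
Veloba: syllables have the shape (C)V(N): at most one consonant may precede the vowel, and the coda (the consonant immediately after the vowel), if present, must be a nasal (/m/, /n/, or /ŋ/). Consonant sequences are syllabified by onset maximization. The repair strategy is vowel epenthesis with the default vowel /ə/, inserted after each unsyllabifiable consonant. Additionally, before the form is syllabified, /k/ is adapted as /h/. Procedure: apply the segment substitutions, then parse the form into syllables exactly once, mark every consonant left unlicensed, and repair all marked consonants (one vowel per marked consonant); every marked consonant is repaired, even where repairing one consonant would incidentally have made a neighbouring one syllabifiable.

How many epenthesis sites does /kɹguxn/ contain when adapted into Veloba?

4

After substitution the input is /hɹguxn/.
The unsyllabifiable consonants are /h/, /ɹ/, /x/, /n/; each receives one epenthetic vowel.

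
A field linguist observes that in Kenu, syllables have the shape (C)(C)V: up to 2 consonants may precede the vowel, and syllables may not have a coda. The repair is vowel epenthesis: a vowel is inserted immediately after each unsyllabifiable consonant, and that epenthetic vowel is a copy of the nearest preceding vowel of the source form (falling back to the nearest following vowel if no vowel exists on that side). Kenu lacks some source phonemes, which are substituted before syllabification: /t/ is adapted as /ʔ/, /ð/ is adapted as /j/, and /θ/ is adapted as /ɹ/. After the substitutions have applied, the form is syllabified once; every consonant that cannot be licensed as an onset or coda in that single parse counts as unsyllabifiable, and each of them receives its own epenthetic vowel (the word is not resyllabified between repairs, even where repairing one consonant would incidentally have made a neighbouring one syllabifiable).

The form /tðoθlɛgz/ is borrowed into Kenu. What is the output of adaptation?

ʔjoɹlɛgɛzɛ

Substitution: /t/ → /ʔ/, /ð/ → /j/, /θ/ → /ɹ/, giving /ʔjoɹlɛgz/.
Under (C)(C)V, the unsyllabifiable consonants are /g/, /z/ (no codas are permitted; onsets may contain at most 2 consonants).
Each unlicensed consonant becomes the onset of a new syllable: /g/ → /gɛ/, /z/ → /zɛ/.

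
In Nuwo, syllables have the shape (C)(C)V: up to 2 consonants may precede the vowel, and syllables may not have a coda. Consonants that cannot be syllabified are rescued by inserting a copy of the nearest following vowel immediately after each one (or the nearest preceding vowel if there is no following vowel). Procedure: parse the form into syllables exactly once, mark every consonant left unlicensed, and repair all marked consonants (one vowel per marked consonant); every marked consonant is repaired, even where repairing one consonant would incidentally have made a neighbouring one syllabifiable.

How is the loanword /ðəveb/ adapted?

ðəvebe

Syllabifying with onset maximization leaves /b/ stranded (no codas are permitted; onsets may contain at most 2 consonants).
Epenthesis after each stranded consonant: /b/ → /be/.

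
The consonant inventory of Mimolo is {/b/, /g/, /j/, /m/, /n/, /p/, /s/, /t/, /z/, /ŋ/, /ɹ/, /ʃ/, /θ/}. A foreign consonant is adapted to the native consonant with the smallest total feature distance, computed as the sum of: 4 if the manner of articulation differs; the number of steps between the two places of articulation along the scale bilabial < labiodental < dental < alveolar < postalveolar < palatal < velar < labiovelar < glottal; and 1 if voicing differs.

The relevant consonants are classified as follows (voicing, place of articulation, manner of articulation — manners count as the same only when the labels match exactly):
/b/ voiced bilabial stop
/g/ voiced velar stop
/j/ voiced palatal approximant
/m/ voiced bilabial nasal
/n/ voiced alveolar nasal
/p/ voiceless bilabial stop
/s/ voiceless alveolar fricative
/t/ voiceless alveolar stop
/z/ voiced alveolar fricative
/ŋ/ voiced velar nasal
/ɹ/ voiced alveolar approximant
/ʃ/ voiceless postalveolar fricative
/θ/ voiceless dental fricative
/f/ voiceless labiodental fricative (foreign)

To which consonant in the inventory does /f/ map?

θ

/θ/ is closest: same manner (fricative), place distance 1 (labiodental→dental), same voicing; total 1. Next closest is /s/ at distance 2.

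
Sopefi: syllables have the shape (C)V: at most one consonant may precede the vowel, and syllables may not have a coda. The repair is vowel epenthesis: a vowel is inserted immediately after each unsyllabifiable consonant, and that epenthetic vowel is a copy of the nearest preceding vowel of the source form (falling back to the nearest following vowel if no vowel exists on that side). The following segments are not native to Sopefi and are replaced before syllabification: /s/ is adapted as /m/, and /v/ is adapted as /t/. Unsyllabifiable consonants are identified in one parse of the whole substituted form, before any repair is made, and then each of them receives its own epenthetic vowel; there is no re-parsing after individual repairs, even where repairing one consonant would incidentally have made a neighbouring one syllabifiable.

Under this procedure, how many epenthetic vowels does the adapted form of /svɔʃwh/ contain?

4

After substitution the input is /mtɔʃwh/.
The unsyllabifiable consonants are /m/, /ʃ/, /w/, /h/; each receives one epenthetic vowel.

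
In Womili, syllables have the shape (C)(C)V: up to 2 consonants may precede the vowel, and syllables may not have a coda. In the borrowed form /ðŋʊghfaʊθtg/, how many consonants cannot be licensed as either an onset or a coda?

4

Under (C)(C)V, the unsyllabifiable consonants are /g/, /θ/, /t/, /g/ (no codas are permitted; onsets may contain at most 2 consonants).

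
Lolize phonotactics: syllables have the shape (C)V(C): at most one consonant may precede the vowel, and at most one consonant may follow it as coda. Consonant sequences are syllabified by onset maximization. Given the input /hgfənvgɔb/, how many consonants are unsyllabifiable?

3

The consonants /h/, /g/, /v/ cannot be parsed into a legal (C)V(C) syllable (at most one coda consonant is licensed; onsets are limited to one consonant).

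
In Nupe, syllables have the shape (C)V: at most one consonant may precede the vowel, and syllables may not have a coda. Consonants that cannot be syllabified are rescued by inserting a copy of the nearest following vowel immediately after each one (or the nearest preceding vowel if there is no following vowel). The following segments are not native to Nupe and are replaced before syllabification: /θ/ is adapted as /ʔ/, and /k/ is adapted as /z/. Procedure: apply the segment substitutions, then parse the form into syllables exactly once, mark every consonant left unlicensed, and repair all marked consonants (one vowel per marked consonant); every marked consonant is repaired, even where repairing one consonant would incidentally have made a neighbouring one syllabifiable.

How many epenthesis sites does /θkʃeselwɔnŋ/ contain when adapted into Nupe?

5

After substitution the input is /ʔzʃeselwɔnŋ/.
The unsyllabifiable consonants are /ʔ/, /z/, /l/, /n/, /ŋ/; each receives one epenthetic vowel.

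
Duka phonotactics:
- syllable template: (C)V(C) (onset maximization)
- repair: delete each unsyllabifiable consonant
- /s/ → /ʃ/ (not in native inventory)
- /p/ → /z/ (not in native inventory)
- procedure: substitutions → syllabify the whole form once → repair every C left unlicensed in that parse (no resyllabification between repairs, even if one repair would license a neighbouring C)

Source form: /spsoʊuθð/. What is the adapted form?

ʃoʊuθ

Substitution: /s/ → /ʃ/, /p/ → /z/, giving /ʃzʃoʊuθð/.
Syllabifying with onset maximization leaves /ʃ/, /z/, /ð/ stranded (at most one coda consonant is licensed; onsets are limited to one consonant).
Deleting the stranded consonants removes /ʃ/, /z/, /ð/.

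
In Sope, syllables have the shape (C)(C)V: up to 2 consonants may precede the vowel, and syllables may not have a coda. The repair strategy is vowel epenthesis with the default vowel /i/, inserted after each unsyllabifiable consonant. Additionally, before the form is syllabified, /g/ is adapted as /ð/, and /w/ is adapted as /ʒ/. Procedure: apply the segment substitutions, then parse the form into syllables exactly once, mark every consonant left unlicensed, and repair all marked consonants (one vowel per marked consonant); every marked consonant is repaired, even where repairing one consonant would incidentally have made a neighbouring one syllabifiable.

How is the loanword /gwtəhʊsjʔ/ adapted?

Substitution: /g/ → /ð/, /w/ → /ʒ/, giving /ðʒtəhʊsjʔ/.
Under (C)(C)V, the unsyllabifiable consonants are /ð/, /s/, /j/, /ʔ/ (no codas are permitted; onsets may contain at most 2 consonants).
Each unlicensed consonant becomes the onset of a new syllable: /ð/ → /ði/, /s/ → /si/, /j/ → /ji/, /ʔ/ → /ʔi/.

ðiʒtəhʊsijiʔi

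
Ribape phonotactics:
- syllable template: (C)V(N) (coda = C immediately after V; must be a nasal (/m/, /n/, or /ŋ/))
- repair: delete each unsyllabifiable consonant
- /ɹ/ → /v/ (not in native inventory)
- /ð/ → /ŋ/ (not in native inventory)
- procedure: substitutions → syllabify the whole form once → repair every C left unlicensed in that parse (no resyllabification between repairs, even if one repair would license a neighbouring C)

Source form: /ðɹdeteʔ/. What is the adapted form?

Substitution: /ð/ → /ŋ/, /ɹ/ → /v/, giving /ŋvdeteʔ/.
The consonants /ŋ/, /v/, /ʔ/ cannot be parsed into a legal (C)V(N) syllable (only a nasal (/m/, /n/, or /ŋ/) is licensed in coda position; onsets are limited to one consonant).
Deletion applies to /ŋ/, /v/, /ʔ/.

dete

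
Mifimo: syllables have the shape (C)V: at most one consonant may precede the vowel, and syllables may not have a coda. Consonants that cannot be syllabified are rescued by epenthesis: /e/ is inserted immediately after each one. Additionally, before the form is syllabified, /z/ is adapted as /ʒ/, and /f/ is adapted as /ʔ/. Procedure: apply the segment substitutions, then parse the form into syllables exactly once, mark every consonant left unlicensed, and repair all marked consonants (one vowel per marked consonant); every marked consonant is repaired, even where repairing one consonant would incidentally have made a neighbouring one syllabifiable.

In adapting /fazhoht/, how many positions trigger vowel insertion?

3

After substitution the input is /ʔaʒhoht/.
The unsyllabifiable consonants are /ʒ/, /h/, /t/; each receives one epenthetic vowel.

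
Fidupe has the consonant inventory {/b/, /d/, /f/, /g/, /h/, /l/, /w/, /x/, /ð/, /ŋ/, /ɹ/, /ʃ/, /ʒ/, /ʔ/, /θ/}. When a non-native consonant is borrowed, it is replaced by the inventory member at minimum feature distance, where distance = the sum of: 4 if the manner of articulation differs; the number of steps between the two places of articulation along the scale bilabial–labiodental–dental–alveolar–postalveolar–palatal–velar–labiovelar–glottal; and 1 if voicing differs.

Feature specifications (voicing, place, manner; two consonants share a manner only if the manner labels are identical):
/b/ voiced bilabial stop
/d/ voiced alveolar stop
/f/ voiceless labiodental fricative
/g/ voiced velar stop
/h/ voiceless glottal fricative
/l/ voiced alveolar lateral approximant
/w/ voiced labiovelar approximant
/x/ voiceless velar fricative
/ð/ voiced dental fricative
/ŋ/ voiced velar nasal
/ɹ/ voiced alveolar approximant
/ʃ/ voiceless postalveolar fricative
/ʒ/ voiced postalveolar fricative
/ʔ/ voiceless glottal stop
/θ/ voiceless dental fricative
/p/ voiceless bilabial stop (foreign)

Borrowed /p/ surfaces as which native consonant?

/b/ is closest: same manner (stop), place distance 0 (bilabial→bilabial), voicing differs (+1); total 1. Next closest is /d/ at distance 4.

b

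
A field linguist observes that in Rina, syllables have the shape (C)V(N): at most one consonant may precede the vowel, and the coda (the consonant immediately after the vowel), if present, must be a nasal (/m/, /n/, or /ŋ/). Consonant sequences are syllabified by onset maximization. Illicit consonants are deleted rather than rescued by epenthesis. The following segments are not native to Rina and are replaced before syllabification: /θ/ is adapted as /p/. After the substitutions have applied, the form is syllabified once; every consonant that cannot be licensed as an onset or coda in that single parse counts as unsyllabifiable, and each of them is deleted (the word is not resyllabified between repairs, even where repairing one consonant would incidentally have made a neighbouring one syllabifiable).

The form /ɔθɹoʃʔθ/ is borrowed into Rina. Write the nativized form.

Substitution: /θ/ → /p/, giving /ɔpɹoʃʔp/.
The consonants /p/, /ʃ/, /ʔ/, /p/ cannot be parsed into a legal (C)V(N) syllable (only a nasal (/m/, /n/, or /ŋ/) is licensed in coda position; onsets are limited to one consonant).
Deletion applies to /p/, /ʃ/, /ʔ/, /p/.

ɔɹo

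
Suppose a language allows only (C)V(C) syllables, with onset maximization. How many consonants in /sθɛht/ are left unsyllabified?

Syllabifying with onset maximization leaves /s/, /t/ stranded (at most one coda consonant is licensed; onsets are limited to one consonant).

2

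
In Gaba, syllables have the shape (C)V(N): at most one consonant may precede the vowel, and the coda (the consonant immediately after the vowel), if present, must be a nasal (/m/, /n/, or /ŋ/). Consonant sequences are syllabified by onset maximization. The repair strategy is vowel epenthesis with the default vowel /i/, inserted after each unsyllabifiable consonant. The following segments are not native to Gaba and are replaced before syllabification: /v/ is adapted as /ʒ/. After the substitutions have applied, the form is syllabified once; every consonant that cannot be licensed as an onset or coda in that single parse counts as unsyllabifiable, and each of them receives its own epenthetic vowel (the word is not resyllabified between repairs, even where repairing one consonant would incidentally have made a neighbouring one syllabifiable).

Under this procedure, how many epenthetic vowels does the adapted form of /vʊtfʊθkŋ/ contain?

4

After substitution the input is /ʒʊtfʊθkŋ/.
The unsyllabifiable consonants are /t/, /θ/, /k/, /ŋ/; each receives one epenthetic vowel.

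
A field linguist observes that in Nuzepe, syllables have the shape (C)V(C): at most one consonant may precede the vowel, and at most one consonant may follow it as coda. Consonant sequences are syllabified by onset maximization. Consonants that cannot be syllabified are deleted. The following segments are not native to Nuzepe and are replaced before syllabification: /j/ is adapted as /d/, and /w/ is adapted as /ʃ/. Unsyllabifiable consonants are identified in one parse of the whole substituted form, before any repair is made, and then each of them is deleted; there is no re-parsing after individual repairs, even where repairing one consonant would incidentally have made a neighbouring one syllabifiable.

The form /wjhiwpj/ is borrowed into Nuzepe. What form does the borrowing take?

hiʃ

Substitution: /w/ → /ʃ/, /j/ → /d/, giving /ʃdhiʃpd/.
The consonants /ʃ/, /d/, /p/, /d/ cannot be parsed into a legal (C)V(C) syllable (at most one coda consonant is licensed; onsets are limited to one consonant).
Deletion applies to /ʃ/, /d/, /p/, /d/.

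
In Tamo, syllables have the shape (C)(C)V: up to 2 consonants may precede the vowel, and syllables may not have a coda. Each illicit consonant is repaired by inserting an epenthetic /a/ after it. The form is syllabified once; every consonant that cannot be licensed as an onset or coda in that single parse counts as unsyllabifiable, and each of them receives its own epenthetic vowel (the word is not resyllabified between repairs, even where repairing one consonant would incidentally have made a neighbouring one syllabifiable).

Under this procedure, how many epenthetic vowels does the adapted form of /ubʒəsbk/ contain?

3

The unsyllabifiable consonants are /s/, /b/, /k/; each receives one epenthetic vowel.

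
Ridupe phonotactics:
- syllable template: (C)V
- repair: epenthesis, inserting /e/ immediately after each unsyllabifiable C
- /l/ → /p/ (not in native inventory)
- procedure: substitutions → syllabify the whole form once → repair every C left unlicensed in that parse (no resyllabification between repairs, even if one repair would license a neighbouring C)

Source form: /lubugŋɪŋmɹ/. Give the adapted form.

Substitution: /l/ → /p/, giving /pubugŋɪŋmɹ/.
The consonants /g/, /ŋ/, /m/, /ɹ/ cannot be parsed into a legal (C)V syllable (no codas are permitted; onsets are limited to one consonant).
Epenthesis after each stranded consonant: /g/ → /ge/, /ŋ/ → /ŋe/, /m/ → /me/, /ɹ/ → /ɹe/.

pubugeŋɪŋemeɹe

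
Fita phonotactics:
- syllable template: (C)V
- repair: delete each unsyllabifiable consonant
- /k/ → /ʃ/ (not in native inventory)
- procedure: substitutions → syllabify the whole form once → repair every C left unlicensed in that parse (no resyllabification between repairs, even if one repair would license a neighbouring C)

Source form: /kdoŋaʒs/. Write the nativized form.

doŋa

Substitution: /k/ → /ʃ/, giving /ʃdoŋaʒs/.
Under (C)V, the unsyllabifiable consonants are /ʃ/, /ʒ/, /s/ (no codas are permitted; onsets are limited to one consonant).
Each unlicensed consonant is deleted: /ʃ/, /ʒ/, /s/.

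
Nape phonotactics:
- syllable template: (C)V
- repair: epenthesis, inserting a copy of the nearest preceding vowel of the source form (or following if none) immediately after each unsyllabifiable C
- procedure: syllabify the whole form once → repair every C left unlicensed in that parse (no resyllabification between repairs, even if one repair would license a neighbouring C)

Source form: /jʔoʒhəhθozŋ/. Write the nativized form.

joʔoʒohəhəθozoŋo

Under (C)V, the unsyllabifiable consonants are /j/, /ʒ/, /h/, /z/, /ŋ/ (no codas are permitted; onsets are limited to one consonant).
Epenthesis after each stranded consonant: /j/ → /jo/, /ʒ/ → /ʒo/, /h/ → /hə/, /z/ → /zo/, /ŋ/ → /ŋo/.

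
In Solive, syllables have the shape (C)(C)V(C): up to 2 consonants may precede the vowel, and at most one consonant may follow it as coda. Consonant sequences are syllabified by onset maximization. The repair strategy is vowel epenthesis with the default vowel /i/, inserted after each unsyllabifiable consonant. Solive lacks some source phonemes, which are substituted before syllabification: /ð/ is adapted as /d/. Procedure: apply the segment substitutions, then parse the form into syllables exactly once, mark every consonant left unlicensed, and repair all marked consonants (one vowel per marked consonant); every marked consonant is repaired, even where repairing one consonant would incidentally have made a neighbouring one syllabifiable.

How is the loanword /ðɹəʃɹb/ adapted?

Substitution: /ð/ → /d/, giving /dɹəʃɹb/.
Under (C)(C)V(C), the unsyllabifiable consonants are /ɹ/, /b/ (at most one coda consonant is licensed; onsets may contain at most 2 consonants).
Inserting the epenthetic vowel yields /ɹ/ → /ɹi/, /b/ → /bi/.

dɹəʃɹibi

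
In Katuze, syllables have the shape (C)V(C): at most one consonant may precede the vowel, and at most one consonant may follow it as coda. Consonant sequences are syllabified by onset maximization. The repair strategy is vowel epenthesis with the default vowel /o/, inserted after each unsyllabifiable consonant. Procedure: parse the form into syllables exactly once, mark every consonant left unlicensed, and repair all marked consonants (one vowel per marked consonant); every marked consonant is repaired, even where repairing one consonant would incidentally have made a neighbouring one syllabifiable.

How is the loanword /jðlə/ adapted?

Syllabifying with onset maximization leaves /j/, /ð/ stranded (at most one coda consonant is licensed; onsets are limited to one consonant).
Epenthesis after each stranded consonant: /j/ → /jo/, /ð/ → /ðo/.

joðolə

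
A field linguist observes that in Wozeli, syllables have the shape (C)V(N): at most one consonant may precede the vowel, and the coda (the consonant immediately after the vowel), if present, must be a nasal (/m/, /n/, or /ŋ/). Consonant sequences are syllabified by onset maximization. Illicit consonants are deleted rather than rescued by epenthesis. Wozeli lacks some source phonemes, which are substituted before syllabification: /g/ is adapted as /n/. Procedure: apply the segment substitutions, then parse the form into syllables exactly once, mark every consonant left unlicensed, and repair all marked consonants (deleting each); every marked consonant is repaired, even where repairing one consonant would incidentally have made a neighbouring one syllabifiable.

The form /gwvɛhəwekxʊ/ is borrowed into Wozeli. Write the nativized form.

vɛhəwexʊ

Substitution: /g/ → /n/, giving /nwvɛhəwekxʊ/.
Syllabifying with onset maximization leaves /n/, /w/, /k/ stranded (only a nasal (/m/, /n/, or /ŋ/) is licensed in coda position; onsets are limited to one consonant).
Deletion applies to /n/, /w/, /k/.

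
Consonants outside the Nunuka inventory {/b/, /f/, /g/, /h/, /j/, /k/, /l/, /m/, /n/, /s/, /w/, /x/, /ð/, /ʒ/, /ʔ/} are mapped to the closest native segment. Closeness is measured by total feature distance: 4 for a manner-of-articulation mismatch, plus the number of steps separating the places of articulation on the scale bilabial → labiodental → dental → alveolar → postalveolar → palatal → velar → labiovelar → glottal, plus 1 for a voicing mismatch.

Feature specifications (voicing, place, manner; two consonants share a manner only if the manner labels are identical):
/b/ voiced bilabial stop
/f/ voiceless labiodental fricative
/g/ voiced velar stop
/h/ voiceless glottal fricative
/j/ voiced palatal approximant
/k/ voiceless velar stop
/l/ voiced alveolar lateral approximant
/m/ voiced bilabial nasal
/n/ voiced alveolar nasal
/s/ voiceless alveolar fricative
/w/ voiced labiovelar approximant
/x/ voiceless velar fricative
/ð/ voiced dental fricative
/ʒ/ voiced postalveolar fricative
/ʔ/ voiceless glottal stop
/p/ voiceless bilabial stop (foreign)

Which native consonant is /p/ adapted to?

b

/b/ is closest: same manner (stop), place distance 0 (bilabial→bilabial), voicing differs (+1); total 1. Next closest is /f/ at distance 5.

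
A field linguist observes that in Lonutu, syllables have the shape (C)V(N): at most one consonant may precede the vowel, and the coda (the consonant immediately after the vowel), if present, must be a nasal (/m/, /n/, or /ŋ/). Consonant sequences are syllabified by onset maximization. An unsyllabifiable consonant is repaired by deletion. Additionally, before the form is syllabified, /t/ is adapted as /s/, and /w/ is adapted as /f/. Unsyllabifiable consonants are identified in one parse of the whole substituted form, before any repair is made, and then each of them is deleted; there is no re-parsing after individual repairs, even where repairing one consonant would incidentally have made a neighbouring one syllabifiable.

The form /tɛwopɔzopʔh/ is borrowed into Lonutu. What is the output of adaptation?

Substitution: /t/ → /s/, /w/ → /f/, giving /sɛfopɔzopʔh/.
Syllabifying with onset maximization leaves /p/, /ʔ/, /h/ stranded (only a nasal (/m/, /n/, or /ŋ/) is licensed in coda position; onsets are limited to one consonant).
Deletion applies to /p/, /ʔ/, /h/.

sɛfopɔzo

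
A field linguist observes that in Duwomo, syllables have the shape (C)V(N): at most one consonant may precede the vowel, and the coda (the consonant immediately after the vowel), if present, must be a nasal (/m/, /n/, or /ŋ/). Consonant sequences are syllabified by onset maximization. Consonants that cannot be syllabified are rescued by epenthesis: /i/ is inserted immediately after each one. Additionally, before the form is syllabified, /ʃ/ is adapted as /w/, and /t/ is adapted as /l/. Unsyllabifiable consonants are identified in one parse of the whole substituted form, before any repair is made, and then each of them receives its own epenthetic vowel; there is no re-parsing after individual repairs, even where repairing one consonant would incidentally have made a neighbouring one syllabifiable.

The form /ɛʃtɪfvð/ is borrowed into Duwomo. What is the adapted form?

Substitution: /ʃ/ → /w/, /t/ → /l/, giving /ɛwlɪfvð/.
Under (C)V(N), the unsyllabifiable consonants are /w/, /f/, /v/, /ð/ (only a nasal (/m/, /n/, or /ŋ/) is licensed in coda position; onsets are limited to one consonant).
Inserting the epenthetic vowel yields /w/ → /wi/, /f/ → /fi/, /v/ → /vi/, /ð/ → /ði/.

ɛwilɪfiviði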